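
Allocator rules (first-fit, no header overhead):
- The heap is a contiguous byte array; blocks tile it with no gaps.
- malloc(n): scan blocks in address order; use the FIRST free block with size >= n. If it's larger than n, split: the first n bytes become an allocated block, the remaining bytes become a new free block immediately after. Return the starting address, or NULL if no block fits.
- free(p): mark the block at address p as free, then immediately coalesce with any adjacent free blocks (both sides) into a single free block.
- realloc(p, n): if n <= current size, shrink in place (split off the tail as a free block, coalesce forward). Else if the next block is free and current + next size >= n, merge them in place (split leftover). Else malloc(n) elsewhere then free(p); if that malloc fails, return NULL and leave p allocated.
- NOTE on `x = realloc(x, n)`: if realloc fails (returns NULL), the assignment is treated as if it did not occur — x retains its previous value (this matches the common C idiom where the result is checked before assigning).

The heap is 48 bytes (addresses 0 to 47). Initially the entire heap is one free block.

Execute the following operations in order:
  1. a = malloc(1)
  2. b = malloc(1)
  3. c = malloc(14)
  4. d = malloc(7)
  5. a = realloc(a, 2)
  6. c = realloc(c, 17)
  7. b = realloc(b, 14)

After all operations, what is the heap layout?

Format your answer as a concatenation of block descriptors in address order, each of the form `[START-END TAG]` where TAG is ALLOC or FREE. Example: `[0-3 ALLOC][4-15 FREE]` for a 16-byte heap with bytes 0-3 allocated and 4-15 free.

Op 1: a = malloc(1) -> a = 0; heap: [0-0 ALLOC][1-47 FREE]
Op 2: b = malloc(1) -> b = 1; heap: [0-0 ALLOC][1-1 ALLOC][2-47 FREE]
Op 3: c = malloc(14) -> c = 2; heap: [0-0 ALLOC][1-1 ALLOC][2-15 ALLOC][16-47 FREE]
Op 4: d = malloc(7) -> d = 16; heap: [0-0 ALLOC][1-1 ALLOC][2-15 ALLOC][16-22 ALLOC][23-47 FREE]
Op 5: a = realloc(a, 2) -> a = 23; heap: [0-0 FREE][1-1 ALLOC][2-15 ALLOC][16-22 ALLOC][23-24 ALLOC][25-47 FREE]
Op 6: c = realloc(c, 17) -> c = 25; heap: [0-0 FREE][1-1 ALLOC][2-15 FREE][16-22 ALLOC][23-24 ALLOC][25-41 ALLOC][42-47 FREE]
Op 7: b = realloc(b, 14) -> b = 1; heap: [0-0 FREE][1-14 ALLOC][15-15 FREE][16-22 ALLOC][23-24 ALLOC][25-41 ALLOC][42-47 FREE]

Answer: [0-0 FREE][1-14 ALLOC][15-15 FREE][16-22 ALLOC][23-24 ALLOC][25-41 ALLOC][42-47 FREE]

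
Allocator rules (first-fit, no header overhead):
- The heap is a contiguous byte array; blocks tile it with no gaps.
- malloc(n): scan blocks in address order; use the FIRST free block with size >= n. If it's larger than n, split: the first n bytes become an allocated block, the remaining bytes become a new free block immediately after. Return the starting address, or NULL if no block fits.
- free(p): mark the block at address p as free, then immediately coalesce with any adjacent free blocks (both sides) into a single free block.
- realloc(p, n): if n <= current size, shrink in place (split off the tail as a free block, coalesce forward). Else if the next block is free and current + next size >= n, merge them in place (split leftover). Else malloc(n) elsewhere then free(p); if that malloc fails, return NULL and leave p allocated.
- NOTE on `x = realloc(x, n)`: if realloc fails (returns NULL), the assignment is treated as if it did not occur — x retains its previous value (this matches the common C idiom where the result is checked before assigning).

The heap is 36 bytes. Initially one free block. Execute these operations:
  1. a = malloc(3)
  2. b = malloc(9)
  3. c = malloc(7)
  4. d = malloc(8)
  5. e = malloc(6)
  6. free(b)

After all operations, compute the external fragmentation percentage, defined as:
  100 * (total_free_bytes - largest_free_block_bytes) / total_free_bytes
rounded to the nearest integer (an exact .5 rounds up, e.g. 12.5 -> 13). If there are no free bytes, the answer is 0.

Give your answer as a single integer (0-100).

Answer: 25

Derivation:
Op 1: a = malloc(3) -> a = 0; heap: [0-2 ALLOC][3-35 FREE]
Op 2: b = malloc(9) -> b = 3; heap: [0-2 ALLOC][3-11 ALLOC][12-35 FREE]
Op 3: c = malloc(7) -> c = 12; heap: [0-2 ALLOC][3-11 ALLOC][12-18 ALLOC][19-35 FREE]
Op 4: d = malloc(8) -> d = 19; heap: [0-2 ALLOC][3-11 ALLOC][12-18 ALLOC][19-26 ALLOC][27-35 FREE]
Op 5: e = malloc(6) -> e = 27; heap: [0-2 ALLOC][3-11 ALLOC][12-18 ALLOC][19-26 ALLOC][27-32 ALLOC][33-35 FREE]
Op 6: free(b) -> (freed b); heap: [0-2 ALLOC][3-11 FREE][12-18 ALLOC][19-26 ALLOC][27-32 ALLOC][33-35 FREE]
Free blocks: [9 3] total_free=12 largest=9 -> 100*(12-9)/12 = 300/12 = 25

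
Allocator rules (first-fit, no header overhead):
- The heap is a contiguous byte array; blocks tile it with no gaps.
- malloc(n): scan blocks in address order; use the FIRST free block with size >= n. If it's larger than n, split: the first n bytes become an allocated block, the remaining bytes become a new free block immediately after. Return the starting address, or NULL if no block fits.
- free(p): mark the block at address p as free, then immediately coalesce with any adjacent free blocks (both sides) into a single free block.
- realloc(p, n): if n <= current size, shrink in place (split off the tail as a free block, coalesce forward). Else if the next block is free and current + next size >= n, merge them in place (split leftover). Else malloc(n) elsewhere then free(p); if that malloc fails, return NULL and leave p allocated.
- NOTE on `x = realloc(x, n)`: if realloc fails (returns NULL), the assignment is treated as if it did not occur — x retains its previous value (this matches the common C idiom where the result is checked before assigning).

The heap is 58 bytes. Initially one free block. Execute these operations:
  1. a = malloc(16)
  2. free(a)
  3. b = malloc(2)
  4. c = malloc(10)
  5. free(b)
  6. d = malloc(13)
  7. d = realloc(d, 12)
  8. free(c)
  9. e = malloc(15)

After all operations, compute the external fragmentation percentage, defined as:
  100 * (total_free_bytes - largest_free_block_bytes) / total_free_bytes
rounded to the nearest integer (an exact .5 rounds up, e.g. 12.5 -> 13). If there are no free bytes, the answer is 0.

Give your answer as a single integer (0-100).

Answer: 39

Derivation:
Op 1: a = malloc(16) -> a = 0; heap: [0-15 ALLOC][16-57 FREE]
Op 2: free(a) -> (freed a); heap: [0-57 FREE]
Op 3: b = malloc(2) -> b = 0; heap: [0-1 ALLOC][2-57 FREE]
Op 4: c = malloc(10) -> c = 2; heap: [0-1 ALLOC][2-11 ALLOC][12-57 FREE]
Op 5: free(b) -> (freed b); heap: [0-1 FREE][2-11 ALLOC][12-57 FREE]
Op 6: d = malloc(13) -> d = 12; heap: [0-1 FREE][2-11 ALLOC][12-24 ALLOC][25-57 FREE]
Op 7: d = realloc(d, 12) -> d = 12; heap: [0-1 FREE][2-11 ALLOC][12-23 ALLOC][24-57 FREE]
Op 8: free(c) -> (freed c); heap: [0-11 FREE][12-23 ALLOC][24-57 FREE]
Op 9: e = malloc(15) -> e = 24; heap: [0-11 FREE][12-23 ALLOC][24-38 ALLOC][39-57 FREE]
Free blocks: [12 19] total_free=31 largest=19 -> 100*(31-19)/31 = 1200/31 ≈ 38.710 -> rounds to 39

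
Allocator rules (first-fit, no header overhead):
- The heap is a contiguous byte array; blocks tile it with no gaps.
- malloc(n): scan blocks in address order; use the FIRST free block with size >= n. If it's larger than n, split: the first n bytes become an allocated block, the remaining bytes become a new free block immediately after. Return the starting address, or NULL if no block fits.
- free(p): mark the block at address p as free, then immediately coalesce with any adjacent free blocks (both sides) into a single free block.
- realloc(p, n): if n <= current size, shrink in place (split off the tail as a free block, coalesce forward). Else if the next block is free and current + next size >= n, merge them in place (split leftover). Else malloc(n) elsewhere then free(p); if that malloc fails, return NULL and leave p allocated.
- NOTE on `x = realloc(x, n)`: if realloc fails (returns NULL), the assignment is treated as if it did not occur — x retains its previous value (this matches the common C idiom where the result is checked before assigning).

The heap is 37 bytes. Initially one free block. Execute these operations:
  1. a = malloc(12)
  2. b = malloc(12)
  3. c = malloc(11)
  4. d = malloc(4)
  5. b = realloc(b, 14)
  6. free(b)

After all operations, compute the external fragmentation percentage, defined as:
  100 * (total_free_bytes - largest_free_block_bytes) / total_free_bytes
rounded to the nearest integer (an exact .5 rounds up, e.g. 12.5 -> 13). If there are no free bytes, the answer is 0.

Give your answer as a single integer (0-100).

Answer: 14

Derivation:
Op 1: a = malloc(12) -> a = 0; heap: [0-11 ALLOC][12-36 FREE]
Op 2: b = malloc(12) -> b = 12; heap: [0-11 ALLOC][12-23 ALLOC][24-36 FREE]
Op 3: c = malloc(11) -> c = 24; heap: [0-11 ALLOC][12-23 ALLOC][24-34 ALLOC][35-36 FREE]
Op 4: d = malloc(4) -> d = NULL; heap: [0-11 ALLOC][12-23 ALLOC][24-34 ALLOC][35-36 FREE]
Op 5: b = realloc(b, 14) -> NULL (b unchanged); heap: [0-11 ALLOC][12-23 ALLOC][24-34 ALLOC][35-36 FREE]
Op 6: free(b) -> (freed b); heap: [0-11 ALLOC][12-23 FREE][24-34 ALLOC][35-36 FREE]
Free blocks: [12 2] total_free=14 largest=12 -> 100*(14-12)/14 = 200/14 ≈ 14.286 -> rounds to 14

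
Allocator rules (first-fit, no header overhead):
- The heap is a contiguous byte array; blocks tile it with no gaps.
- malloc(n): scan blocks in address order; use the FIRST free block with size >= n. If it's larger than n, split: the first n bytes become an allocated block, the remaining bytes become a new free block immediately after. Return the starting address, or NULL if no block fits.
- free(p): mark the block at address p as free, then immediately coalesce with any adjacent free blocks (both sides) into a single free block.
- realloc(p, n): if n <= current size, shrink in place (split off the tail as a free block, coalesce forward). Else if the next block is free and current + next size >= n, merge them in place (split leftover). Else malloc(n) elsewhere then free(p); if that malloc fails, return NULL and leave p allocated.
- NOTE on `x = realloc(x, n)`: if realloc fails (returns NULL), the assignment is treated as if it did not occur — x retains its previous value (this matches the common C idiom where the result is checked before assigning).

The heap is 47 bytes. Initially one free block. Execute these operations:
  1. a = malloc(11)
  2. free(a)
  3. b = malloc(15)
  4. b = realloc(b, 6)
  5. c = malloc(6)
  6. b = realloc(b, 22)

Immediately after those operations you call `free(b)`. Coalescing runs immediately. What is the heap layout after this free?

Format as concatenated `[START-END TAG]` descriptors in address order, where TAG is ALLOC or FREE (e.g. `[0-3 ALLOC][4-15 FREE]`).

Op 1: a = malloc(11) -> a = 0; heap: [0-10 ALLOC][11-46 FREE]
Op 2: free(a) -> (freed a); heap: [0-46 FREE]
Op 3: b = malloc(15) -> b = 0; heap: [0-14 ALLOC][15-46 FREE]
Op 4: b = realloc(b, 6) -> b = 0; heap: [0-5 ALLOC][6-46 FREE]
Op 5: c = malloc(6) -> c = 6; heap: [0-5 ALLOC][6-11 ALLOC][12-46 FREE]
Op 6: b = realloc(b, 22) -> b = 12; heap: [0-5 FREE][6-11 ALLOC][12-33 ALLOC][34-46 FREE]
free(b): b = 12 -> block [12-33 ALLOC]; mark free, coalesce with adjacent free neighbors -> [0-5 FREE][6-11 ALLOC][12-46 FREE]

Answer: [0-5 FREE][6-11 ALLOC][12-46 FREE]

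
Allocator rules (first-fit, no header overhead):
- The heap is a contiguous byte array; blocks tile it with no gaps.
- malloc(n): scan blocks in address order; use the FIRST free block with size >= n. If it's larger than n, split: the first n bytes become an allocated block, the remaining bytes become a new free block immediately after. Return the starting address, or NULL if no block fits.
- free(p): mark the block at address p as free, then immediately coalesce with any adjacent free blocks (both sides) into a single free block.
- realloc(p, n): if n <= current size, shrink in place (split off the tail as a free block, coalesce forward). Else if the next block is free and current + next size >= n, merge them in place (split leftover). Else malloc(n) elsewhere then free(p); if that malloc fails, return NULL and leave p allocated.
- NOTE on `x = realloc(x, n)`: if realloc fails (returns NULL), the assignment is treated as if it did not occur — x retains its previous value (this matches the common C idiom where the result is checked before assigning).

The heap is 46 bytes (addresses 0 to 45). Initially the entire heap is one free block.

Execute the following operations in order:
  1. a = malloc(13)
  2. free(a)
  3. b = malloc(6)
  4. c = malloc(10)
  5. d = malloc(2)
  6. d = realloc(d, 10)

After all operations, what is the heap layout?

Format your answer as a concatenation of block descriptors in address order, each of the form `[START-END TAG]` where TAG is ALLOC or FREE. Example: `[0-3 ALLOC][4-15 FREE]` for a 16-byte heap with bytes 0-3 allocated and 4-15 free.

Answer: [0-5 ALLOC][6-15 ALLOC][16-25 ALLOC][26-45 FREE]

Derivation:
Op 1: a = malloc(13) -> a = 0; heap: [0-12 ALLOC][13-45 FREE]
Op 2: free(a) -> (freed a); heap: [0-45 FREE]
Op 3: b = malloc(6) -> b = 0; heap: [0-5 ALLOC][6-45 FREE]
Op 4: c = malloc(10) -> c = 6; heap: [0-5 ALLOC][6-15 ALLOC][16-45 FREE]
Op 5: d = malloc(2) -> d = 16; heap: [0-5 ALLOC][6-15 ALLOC][16-17 ALLOC][18-45 FREE]
Op 6: d = realloc(d, 10) -> d = 16; heap: [0-5 ALLOC][6-15 ALLOC][16-25 ALLOC][26-45 FREE]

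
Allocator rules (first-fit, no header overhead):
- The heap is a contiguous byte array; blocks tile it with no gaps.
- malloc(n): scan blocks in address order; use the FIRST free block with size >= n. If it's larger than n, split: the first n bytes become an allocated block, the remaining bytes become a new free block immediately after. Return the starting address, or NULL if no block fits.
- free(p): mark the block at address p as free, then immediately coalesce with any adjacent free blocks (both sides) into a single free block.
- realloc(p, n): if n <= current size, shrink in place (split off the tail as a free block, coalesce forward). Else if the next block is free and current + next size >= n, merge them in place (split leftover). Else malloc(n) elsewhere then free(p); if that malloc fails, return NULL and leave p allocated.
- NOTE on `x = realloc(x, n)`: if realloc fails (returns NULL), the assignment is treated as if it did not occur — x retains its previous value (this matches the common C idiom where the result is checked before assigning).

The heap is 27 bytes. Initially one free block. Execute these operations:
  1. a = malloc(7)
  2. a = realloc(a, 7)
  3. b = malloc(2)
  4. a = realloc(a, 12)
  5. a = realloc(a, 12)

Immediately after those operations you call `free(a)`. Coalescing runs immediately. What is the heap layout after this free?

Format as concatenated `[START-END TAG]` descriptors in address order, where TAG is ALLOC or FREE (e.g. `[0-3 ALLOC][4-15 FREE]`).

Op 1: a = malloc(7) -> a = 0; heap: [0-6 ALLOC][7-26 FREE]
Op 2: a = realloc(a, 7) -> a = 0; heap: [0-6 ALLOC][7-26 FREE]
Op 3: b = malloc(2) -> b = 7; heap: [0-6 ALLOC][7-8 ALLOC][9-26 FREE]
Op 4: a = realloc(a, 12) -> a = 9; heap: [0-6 FREE][7-8 ALLOC][9-20 ALLOC][21-26 FREE]
Op 5: a = realloc(a, 12) -> a = 9; heap: [0-6 FREE][7-8 ALLOC][9-20 ALLOC][21-26 FREE]
free(a): a = 9 -> block [9-20 ALLOC]; mark free, coalesce with adjacent free neighbors -> [0-6 FREE][7-8 ALLOC][9-26 FREE]

Answer: [0-6 FREE][7-8 ALLOC][9-26 FREE]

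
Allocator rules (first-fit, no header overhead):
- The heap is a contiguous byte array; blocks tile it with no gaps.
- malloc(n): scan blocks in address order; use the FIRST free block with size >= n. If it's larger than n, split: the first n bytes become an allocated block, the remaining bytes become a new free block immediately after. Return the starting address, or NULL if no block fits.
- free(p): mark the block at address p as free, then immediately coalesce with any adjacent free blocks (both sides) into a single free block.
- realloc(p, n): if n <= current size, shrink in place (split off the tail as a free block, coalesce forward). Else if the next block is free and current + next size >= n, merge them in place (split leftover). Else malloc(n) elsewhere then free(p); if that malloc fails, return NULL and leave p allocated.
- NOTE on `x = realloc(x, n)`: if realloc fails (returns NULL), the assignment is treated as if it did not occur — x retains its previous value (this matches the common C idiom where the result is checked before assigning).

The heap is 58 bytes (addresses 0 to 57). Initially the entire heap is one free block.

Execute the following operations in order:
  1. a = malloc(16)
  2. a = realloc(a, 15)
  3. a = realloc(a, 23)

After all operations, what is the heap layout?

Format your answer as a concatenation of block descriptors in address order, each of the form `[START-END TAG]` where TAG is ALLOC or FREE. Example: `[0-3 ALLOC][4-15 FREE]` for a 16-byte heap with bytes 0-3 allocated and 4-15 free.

Op 1: a = malloc(16) -> a = 0; heap: [0-15 ALLOC][16-57 FREE]
Op 2: a = realloc(a, 15) -> a = 0; heap: [0-14 ALLOC][15-57 FREE]
Op 3: a = realloc(a, 23) -> a = 0; heap: [0-22 ALLOC][23-57 FREE]

Answer: [0-22 ALLOC][23-57 FREE]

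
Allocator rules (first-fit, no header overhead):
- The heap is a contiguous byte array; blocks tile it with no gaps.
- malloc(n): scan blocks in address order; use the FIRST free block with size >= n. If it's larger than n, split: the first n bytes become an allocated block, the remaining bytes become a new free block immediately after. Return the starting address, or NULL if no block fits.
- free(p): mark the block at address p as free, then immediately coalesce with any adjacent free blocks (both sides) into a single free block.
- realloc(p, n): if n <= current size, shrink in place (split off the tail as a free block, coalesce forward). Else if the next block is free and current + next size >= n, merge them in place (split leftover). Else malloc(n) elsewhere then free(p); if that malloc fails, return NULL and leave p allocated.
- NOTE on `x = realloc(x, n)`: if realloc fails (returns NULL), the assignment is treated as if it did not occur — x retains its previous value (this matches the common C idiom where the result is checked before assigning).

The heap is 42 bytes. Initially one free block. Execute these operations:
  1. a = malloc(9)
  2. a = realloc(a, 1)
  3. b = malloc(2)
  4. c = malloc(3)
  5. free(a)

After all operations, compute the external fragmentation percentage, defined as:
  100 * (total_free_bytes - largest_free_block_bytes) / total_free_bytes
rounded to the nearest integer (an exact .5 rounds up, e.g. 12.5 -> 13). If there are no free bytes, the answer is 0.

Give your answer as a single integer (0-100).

Answer: 3

Derivation:
Op 1: a = malloc(9) -> a = 0; heap: [0-8 ALLOC][9-41 FREE]
Op 2: a = realloc(a, 1) -> a = 0; heap: [0-0 ALLOC][1-41 FREE]
Op 3: b = malloc(2) -> b = 1; heap: [0-0 ALLOC][1-2 ALLOC][3-41 FREE]
Op 4: c = malloc(3) -> c = 3; heap: [0-0 ALLOC][1-2 ALLOC][3-5 ALLOC][6-41 FREE]
Op 5: free(a) -> (freed a); heap: [0-0 FREE][1-2 ALLOC][3-5 ALLOC][6-41 FREE]
Free blocks: [1 36] total_free=37 largest=36 -> 100*(37-36)/37 = 100/37 ≈ 2.703 -> rounds to 3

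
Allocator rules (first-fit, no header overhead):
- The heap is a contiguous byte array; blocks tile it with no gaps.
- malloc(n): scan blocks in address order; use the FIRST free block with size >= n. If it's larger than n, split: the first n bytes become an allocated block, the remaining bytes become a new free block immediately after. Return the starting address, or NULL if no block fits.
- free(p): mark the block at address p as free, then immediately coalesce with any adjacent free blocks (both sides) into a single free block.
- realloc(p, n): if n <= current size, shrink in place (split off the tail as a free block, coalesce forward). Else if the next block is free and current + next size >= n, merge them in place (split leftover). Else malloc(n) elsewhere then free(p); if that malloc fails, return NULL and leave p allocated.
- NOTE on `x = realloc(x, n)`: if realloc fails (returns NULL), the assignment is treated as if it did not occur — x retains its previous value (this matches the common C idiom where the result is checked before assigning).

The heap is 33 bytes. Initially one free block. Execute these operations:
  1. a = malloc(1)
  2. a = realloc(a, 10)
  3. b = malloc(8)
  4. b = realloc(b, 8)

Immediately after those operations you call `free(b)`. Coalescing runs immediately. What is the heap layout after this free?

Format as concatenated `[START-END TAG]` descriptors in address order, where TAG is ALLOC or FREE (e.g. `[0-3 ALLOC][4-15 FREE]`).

Answer: [0-9 ALLOC][10-32 FREE]

Derivation:
Op 1: a = malloc(1) -> a = 0; heap: [0-0 ALLOC][1-32 FREE]
Op 2: a = realloc(a, 10) -> a = 0; heap: [0-9 ALLOC][10-32 FREE]
Op 3: b = malloc(8) -> b = 10; heap: [0-9 ALLOC][10-17 ALLOC][18-32 FREE]
Op 4: b = realloc(b, 8) -> b = 10; heap: [0-9 ALLOC][10-17 ALLOC][18-32 FREE]
free(b): b = 10 -> block [10-17 ALLOC]; mark free, coalesce with adjacent free neighbors -> [0-9 ALLOC][10-32 FREE]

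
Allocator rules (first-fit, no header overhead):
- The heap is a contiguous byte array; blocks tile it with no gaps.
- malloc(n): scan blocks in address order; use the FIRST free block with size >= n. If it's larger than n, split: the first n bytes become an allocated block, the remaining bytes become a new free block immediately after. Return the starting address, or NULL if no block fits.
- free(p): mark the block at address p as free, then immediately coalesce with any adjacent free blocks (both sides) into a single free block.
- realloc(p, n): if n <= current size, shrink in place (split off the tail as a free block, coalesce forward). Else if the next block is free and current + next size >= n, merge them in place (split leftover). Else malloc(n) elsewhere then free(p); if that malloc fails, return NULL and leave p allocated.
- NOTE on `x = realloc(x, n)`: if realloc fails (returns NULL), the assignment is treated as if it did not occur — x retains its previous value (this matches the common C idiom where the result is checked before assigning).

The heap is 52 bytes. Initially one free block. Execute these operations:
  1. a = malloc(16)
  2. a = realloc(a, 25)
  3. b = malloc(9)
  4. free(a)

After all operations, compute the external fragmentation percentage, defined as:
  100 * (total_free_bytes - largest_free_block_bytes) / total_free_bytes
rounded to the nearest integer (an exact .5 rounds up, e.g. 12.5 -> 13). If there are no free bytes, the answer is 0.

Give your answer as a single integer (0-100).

Op 1: a = malloc(16) -> a = 0; heap: [0-15 ALLOC][16-51 FREE]
Op 2: a = realloc(a, 25) -> a = 0; heap: [0-24 ALLOC][25-51 FREE]
Op 3: b = malloc(9) -> b = 25; heap: [0-24 ALLOC][25-33 ALLOC][34-51 FREE]
Op 4: free(a) -> (freed a); heap: [0-24 FREE][25-33 ALLOC][34-51 FREE]
Free blocks: [25 18] total_free=43 largest=25 -> 100*(43-25)/43 = 1800/43 ≈ 41.860 -> rounds to 42

Answer: 42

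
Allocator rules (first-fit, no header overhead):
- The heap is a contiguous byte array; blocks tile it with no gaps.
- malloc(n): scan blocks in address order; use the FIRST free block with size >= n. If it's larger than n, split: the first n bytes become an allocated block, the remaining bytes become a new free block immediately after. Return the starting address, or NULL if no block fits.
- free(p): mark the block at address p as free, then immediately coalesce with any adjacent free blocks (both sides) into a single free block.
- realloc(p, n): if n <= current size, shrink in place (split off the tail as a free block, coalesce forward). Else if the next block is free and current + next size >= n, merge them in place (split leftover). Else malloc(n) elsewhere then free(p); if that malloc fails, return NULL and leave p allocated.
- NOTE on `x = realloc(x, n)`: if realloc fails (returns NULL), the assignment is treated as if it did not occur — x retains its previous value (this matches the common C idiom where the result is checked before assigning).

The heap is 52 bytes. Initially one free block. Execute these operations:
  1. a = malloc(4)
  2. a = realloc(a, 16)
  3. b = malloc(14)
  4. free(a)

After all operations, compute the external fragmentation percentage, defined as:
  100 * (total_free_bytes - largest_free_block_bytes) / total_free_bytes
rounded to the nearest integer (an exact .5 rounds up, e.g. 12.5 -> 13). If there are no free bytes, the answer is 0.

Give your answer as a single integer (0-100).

Answer: 42

Derivation:
Op 1: a = malloc(4) -> a = 0; heap: [0-3 ALLOC][4-51 FREE]
Op 2: a = realloc(a, 16) -> a = 0; heap: [0-15 ALLOC][16-51 FREE]
Op 3: b = malloc(14) -> b = 16; heap: [0-15 ALLOC][16-29 ALLOC][30-51 FREE]
Op 4: free(a) -> (freed a); heap: [0-15 FREE][16-29 ALLOC][30-51 FREE]
Free blocks: [16 22] total_free=38 largest=22 -> 100*(38-22)/38 = 1600/38 ≈ 42.105 -> rounds to 42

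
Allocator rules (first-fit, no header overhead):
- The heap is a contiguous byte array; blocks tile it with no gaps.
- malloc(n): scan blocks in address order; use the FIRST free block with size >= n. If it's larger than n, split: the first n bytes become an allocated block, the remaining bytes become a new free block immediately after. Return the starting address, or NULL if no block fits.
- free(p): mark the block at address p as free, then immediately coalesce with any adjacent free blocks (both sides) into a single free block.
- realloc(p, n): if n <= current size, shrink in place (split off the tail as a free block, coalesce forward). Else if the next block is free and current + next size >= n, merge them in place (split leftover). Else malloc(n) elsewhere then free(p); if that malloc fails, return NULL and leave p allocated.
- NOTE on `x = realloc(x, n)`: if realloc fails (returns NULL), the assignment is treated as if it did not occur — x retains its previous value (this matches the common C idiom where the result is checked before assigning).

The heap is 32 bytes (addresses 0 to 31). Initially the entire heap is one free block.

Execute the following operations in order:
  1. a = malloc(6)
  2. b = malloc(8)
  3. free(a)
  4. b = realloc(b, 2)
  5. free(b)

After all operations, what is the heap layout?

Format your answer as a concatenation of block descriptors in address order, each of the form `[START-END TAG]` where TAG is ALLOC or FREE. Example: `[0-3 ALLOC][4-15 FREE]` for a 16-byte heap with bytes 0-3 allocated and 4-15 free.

Answer: [0-31 FREE]

Derivation:
Op 1: a = malloc(6) -> a = 0; heap: [0-5 ALLOC][6-31 FREE]
Op 2: b = malloc(8) -> b = 6; heap: [0-5 ALLOC][6-13 ALLOC][14-31 FREE]
Op 3: free(a) -> (freed a); heap: [0-5 FREE][6-13 ALLOC][14-31 FREE]
Op 4: b = realloc(b, 2) -> b = 6; heap: [0-5 FREE][6-7 ALLOC][8-31 FREE]
Op 5: free(b) -> (freed b); heap: [0-31 FREE]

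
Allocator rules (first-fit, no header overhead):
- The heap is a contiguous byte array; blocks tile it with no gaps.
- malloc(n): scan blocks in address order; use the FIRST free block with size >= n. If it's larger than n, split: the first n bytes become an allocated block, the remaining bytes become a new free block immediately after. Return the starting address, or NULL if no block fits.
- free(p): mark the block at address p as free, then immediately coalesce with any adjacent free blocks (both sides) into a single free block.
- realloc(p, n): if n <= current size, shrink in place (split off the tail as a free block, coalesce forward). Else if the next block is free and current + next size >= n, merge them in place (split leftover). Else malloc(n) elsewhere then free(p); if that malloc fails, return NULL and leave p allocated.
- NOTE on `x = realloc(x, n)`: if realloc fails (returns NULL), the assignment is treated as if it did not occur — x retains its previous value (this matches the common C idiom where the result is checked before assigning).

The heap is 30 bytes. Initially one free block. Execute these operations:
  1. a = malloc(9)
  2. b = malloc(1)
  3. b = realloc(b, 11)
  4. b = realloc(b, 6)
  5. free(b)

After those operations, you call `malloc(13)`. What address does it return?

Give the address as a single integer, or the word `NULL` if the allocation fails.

Answer: 9

Derivation:
Op 1: a = malloc(9) -> a = 0; heap: [0-8 ALLOC][9-29 FREE]
Op 2: b = malloc(1) -> b = 9; heap: [0-8 ALLOC][9-9 ALLOC][10-29 FREE]
Op 3: b = realloc(b, 11) -> b = 9; heap: [0-8 ALLOC][9-19 ALLOC][20-29 FREE]
Op 4: b = realloc(b, 6) -> b = 9; heap: [0-8 ALLOC][9-14 ALLOC][15-29 FREE]
Op 5: free(b) -> (freed b); heap: [0-8 ALLOC][9-29 FREE]
malloc(13): first-fit scan over [0-8 ALLOC][9-29 FREE] -> 9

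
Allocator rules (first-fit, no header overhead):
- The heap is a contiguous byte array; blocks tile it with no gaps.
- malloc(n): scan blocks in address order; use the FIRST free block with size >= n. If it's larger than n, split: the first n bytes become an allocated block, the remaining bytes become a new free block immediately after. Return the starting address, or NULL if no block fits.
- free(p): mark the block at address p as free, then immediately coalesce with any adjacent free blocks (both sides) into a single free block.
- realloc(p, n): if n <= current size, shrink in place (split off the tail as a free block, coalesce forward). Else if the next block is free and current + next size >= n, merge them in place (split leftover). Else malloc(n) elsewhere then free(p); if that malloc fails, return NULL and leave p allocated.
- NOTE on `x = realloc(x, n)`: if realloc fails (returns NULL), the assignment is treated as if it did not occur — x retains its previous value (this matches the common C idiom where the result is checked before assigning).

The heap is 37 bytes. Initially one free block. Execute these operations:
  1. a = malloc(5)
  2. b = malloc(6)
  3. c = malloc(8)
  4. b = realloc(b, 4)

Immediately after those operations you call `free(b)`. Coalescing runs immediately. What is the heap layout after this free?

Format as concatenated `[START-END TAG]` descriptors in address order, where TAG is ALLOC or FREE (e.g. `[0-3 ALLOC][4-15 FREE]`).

Op 1: a = malloc(5) -> a = 0; heap: [0-4 ALLOC][5-36 FREE]
Op 2: b = malloc(6) -> b = 5; heap: [0-4 ALLOC][5-10 ALLOC][11-36 FREE]
Op 3: c = malloc(8) -> c = 11; heap: [0-4 ALLOC][5-10 ALLOC][11-18 ALLOC][19-36 FREE]
Op 4: b = realloc(b, 4) -> b = 5; heap: [0-4 ALLOC][5-8 ALLOC][9-10 FREE][11-18 ALLOC][19-36 FREE]
free(b): b = 5 -> block [5-8 ALLOC]; mark free, coalesce with adjacent free neighbors -> [0-4 ALLOC][5-10 FREE][11-18 ALLOC][19-36 FREE]

Answer: [0-4 ALLOC][5-10 FREE][11-18 ALLOC][19-36 FREE]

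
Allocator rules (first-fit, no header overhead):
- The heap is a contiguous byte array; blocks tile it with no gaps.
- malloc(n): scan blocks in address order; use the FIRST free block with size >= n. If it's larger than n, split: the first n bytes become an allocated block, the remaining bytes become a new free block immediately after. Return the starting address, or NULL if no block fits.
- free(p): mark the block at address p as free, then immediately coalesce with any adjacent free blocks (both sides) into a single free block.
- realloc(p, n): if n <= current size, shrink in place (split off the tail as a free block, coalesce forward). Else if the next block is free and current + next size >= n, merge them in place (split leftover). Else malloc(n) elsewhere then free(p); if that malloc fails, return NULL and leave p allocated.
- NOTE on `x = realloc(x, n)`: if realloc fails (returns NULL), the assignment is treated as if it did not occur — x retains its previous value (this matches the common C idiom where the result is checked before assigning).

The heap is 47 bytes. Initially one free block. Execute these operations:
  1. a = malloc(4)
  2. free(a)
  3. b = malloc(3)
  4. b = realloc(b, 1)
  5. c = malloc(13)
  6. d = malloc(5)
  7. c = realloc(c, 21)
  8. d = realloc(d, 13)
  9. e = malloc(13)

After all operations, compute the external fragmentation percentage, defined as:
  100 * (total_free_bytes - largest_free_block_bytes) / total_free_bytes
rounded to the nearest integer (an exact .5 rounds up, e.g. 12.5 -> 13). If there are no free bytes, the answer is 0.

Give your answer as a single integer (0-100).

Op 1: a = malloc(4) -> a = 0; heap: [0-3 ALLOC][4-46 FREE]
Op 2: free(a) -> (freed a); heap: [0-46 FREE]
Op 3: b = malloc(3) -> b = 0; heap: [0-2 ALLOC][3-46 FREE]
Op 4: b = realloc(b, 1) -> b = 0; heap: [0-0 ALLOC][1-46 FREE]
Op 5: c = malloc(13) -> c = 1; heap: [0-0 ALLOC][1-13 ALLOC][14-46 FREE]
Op 6: d = malloc(5) -> d = 14; heap: [0-0 ALLOC][1-13 ALLOC][14-18 ALLOC][19-46 FREE]
Op 7: c = realloc(c, 21) -> c = 19; heap: [0-0 ALLOC][1-13 FREE][14-18 ALLOC][19-39 ALLOC][40-46 FREE]
Op 8: d = realloc(d, 13) -> d = 1; heap: [0-0 ALLOC][1-13 ALLOC][14-18 FREE][19-39 ALLOC][40-46 FREE]
Op 9: e = malloc(13) -> e = NULL; heap: [0-0 ALLOC][1-13 ALLOC][14-18 FREE][19-39 ALLOC][40-46 FREE]
Free blocks: [5 7] total_free=12 largest=7 -> 100*(12-7)/12 = 500/12 ≈ 41.667 -> rounds to 42

Answer: 42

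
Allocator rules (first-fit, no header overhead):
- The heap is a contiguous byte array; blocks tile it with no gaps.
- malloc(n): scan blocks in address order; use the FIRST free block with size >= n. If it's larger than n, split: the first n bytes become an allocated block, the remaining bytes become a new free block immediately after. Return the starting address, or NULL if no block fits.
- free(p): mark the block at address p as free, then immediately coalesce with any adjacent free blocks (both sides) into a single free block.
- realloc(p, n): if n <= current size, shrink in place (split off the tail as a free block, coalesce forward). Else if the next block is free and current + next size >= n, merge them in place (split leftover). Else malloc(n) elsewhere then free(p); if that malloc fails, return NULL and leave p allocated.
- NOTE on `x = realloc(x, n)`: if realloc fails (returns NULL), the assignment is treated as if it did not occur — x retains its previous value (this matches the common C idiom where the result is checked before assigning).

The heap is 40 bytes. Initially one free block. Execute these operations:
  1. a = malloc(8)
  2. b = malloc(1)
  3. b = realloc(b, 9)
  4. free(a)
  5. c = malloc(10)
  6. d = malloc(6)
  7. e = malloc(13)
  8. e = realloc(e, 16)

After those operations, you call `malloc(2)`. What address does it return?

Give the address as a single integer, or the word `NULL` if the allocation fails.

Answer: 6

Derivation:
Op 1: a = malloc(8) -> a = 0; heap: [0-7 ALLOC][8-39 FREE]
Op 2: b = malloc(1) -> b = 8; heap: [0-7 ALLOC][8-8 ALLOC][9-39 FREE]
Op 3: b = realloc(b, 9) -> b = 8; heap: [0-7 ALLOC][8-16 ALLOC][17-39 FREE]
Op 4: free(a) -> (freed a); heap: [0-7 FREE][8-16 ALLOC][17-39 FREE]
Op 5: c = malloc(10) -> c = 17; heap: [0-7 FREE][8-16 ALLOC][17-26 ALLOC][27-39 FREE]
Op 6: d = malloc(6) -> d = 0; heap: [0-5 ALLOC][6-7 FREE][8-16 ALLOC][17-26 ALLOC][27-39 FREE]
Op 7: e = malloc(13) -> e = 27; heap: [0-5 ALLOC][6-7 FREE][8-16 ALLOC][17-26 ALLOC][27-39 ALLOC]
Op 8: e = realloc(e, 16) -> NULL (e unchanged); heap: [0-5 ALLOC][6-7 FREE][8-16 ALLOC][17-26 ALLOC][27-39 ALLOC]
malloc(2): first-fit scan over [0-5 ALLOC][6-7 FREE][8-16 ALLOC][17-26 ALLOC][27-39 ALLOC] -> 6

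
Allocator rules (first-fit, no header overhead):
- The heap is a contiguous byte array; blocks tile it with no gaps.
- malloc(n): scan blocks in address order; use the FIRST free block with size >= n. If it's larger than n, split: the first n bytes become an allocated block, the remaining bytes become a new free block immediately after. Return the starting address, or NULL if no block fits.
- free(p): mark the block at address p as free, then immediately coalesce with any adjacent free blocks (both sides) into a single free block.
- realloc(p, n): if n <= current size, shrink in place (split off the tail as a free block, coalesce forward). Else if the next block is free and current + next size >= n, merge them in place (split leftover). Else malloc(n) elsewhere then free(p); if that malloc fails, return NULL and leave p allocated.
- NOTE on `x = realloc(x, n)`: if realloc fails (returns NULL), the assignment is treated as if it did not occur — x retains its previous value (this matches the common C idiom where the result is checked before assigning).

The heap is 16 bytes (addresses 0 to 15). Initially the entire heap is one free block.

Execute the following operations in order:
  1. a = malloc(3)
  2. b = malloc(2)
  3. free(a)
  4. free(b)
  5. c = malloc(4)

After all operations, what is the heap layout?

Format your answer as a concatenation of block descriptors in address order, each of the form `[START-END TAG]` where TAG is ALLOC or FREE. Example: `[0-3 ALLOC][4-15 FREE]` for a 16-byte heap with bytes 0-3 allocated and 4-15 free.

Op 1: a = malloc(3) -> a = 0; heap: [0-2 ALLOC][3-15 FREE]
Op 2: b = malloc(2) -> b = 3; heap: [0-2 ALLOC][3-4 ALLOC][5-15 FREE]
Op 3: free(a) -> (freed a); heap: [0-2 FREE][3-4 ALLOC][5-15 FREE]
Op 4: free(b) -> (freed b); heap: [0-15 FREE]
Op 5: c = malloc(4) -> c = 0; heap: [0-3 ALLOC][4-15 FREE]

Answer: [0-3 ALLOC][4-15 FREE]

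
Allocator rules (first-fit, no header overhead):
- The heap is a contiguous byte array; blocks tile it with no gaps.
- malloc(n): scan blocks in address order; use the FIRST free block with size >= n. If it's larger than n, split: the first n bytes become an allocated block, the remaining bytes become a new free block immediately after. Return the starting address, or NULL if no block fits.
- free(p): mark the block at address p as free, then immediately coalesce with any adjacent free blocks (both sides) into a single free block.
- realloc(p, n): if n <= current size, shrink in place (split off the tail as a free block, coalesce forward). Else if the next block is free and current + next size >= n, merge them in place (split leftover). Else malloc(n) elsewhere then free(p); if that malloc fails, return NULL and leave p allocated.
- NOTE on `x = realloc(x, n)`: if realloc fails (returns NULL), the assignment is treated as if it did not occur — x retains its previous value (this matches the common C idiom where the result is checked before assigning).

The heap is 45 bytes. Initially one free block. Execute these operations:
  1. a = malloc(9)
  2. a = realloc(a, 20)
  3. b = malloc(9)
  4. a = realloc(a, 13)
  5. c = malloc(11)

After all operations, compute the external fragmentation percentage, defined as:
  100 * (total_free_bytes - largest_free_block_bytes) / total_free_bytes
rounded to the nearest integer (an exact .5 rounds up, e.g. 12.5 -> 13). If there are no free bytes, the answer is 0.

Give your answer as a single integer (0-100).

Answer: 42

Derivation:
Op 1: a = malloc(9) -> a = 0; heap: [0-8 ALLOC][9-44 FREE]
Op 2: a = realloc(a, 20) -> a = 0; heap: [0-19 ALLOC][20-44 FREE]
Op 3: b = malloc(9) -> b = 20; heap: [0-19 ALLOC][20-28 ALLOC][29-44 FREE]
Op 4: a = realloc(a, 13) -> a = 0; heap: [0-12 ALLOC][13-19 FREE][20-28 ALLOC][29-44 FREE]
Op 5: c = malloc(11) -> c = 29; heap: [0-12 ALLOC][13-19 FREE][20-28 ALLOC][29-39 ALLOC][40-44 FREE]
Free blocks: [7 5] total_free=12 largest=7 -> 100*(12-7)/12 = 500/12 ≈ 41.667 -> rounds to 42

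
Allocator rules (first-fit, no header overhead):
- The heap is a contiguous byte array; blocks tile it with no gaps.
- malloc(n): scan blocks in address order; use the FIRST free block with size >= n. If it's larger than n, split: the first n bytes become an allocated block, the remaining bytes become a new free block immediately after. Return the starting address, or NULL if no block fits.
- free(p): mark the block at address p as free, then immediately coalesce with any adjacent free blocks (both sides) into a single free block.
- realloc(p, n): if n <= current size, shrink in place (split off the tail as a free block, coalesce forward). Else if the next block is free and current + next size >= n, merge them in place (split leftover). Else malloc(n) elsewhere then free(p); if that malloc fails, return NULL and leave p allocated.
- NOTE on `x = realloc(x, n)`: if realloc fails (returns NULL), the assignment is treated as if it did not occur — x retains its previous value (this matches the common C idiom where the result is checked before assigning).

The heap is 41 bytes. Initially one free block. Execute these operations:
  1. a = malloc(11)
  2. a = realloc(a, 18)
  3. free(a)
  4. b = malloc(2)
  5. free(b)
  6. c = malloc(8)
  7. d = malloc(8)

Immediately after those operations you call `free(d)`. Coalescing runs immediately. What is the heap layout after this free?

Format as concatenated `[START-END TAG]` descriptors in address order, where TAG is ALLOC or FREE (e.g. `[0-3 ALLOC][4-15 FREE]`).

Op 1: a = malloc(11) -> a = 0; heap: [0-10 ALLOC][11-40 FREE]
Op 2: a = realloc(a, 18) -> a = 0; heap: [0-17 ALLOC][18-40 FREE]
Op 3: free(a) -> (freed a); heap: [0-40 FREE]
Op 4: b = malloc(2) -> b = 0; heap: [0-1 ALLOC][2-40 FREE]
Op 5: free(b) -> (freed b); heap: [0-40 FREE]
Op 6: c = malloc(8) -> c = 0; heap: [0-7 ALLOC][8-40 FREE]
Op 7: d = malloc(8) -> d = 8; heap: [0-7 ALLOC][8-15 ALLOC][16-40 FREE]
free(d): d = 8 -> block [8-15 ALLOC]; mark free, coalesce with adjacent free neighbors -> [0-7 ALLOC][8-40 FREE]

Answer: [0-7 ALLOC][8-40 FREE]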